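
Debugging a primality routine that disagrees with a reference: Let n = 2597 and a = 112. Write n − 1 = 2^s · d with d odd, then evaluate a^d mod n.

n − 1 = 2596 = 2^2 · 649, so s = 2 and d = 649.
112^649 mod 2597 = 539.

539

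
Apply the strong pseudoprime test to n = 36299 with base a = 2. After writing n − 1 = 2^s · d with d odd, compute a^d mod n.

n − 1 = 36298 = 2^1 · 18149, so s = 1 and d = 18149.
2^18149 mod 36299 = 36298.

36298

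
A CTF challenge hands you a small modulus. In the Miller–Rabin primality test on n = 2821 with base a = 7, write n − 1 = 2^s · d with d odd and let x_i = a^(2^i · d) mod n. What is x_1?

714

n − 1 = 2820 = 2^2 · 705, so s = 2 and d = 705.
Repeated squaring mod 2821: 7^1 ≡ 7, 7^2 ≡ 49, 7^4 ≡ 2401, 7^8 ≡ 1498, 7^16 ≡ 1309, 7^32 ≡ 1134, 7^64 ≡ 2401, 7^128 ≡ 1498, 7^256 ≡ 1309, 7^512 ≡ 1134.
705 = 512 + 128 + 64 + 1, so 7^705 ≡ 1134·1498·2401·7 ≡ 931 (mod 2821).
x_0 = 931.
x_1 = 931^2 mod 2821 = 714.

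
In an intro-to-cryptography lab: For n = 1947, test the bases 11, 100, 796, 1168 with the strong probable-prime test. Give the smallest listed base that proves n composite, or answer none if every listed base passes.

11

n − 1 = 1946 = 2^1 · 973, so s = 1 and d = 973.
Base 11: x_0 = 11^973 mod 1947 = 1463. x_0 ∉ {1, 1946} and s = 1, so 11 is a Miller–Rabin witness and 1947 is composite.
Base 100: x_0 = 100^973 mod 1947 = 298. x_0 ∉ {1, 1946} and s = 1, so 100 is a Miller–Rabin witness and 1947 is composite.
Base 796: x_0 = 796^973 mod 1947 = 658. x_0 ∉ {1, 1946} and s = 1, so 796 is a Miller–Rabin witness and 1947 is composite.
Base 1168: x_0 = 1168^973 mod 1947 = 1801. x_0 ∉ {1, 1946} and s = 1, so 1168 is a Miller–Rabin witness and 1947 is composite.
The smallest witness among the given bases is 11.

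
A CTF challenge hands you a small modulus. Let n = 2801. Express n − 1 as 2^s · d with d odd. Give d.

175

Halving: 2800 → 1400 → 700 → 350 → 175; 175 is odd.
So 2800 = 2^4 · 175.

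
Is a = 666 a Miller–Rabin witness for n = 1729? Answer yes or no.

no

n − 1 = 1728 = 2^6 · 27, so s = 6 and d = 27.
x_0 = 666^27 mod 1729 = 1.
x_0 = 1, so 666 is not a witness.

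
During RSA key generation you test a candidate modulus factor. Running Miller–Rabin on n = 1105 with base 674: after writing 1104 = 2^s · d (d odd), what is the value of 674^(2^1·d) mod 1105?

n − 1 = 1104 = 2^4 · 69, so s = 4 and d = 69.
x_0 = 674^69 mod 1105 = 554.
x_1 = 554^2 mod 1105 = 831.

831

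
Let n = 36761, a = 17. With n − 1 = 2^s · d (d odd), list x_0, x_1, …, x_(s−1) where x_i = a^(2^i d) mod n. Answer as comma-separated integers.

n − 1 = 36760 = 2^3 · 4595, so s = 3 and d = 4595.
x_0 = 17^4595 mod 36761 = 8973.
x_1 = 8973^2 mod 36761 = 8139.
x_2 = 8139^2 mod 36761 = 36760.

8973, 8139, 36760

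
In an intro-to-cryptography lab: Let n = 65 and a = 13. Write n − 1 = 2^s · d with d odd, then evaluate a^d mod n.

13

n − 1 = 64 = 2^6 · 1, so s = 6 and d = 1.
13^1 mod 65 = 13.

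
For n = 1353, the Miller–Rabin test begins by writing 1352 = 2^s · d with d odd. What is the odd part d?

Halving: 1352 → 676 → 338 → 169; 169 is odd.
So 1352 = 2^3 · 169.

169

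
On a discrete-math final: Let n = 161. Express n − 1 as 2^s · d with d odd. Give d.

5

Halving: 160 → 80 → 40 → 20 → 10 → 5; 5 is odd.
So 160 = 2^5 · 5.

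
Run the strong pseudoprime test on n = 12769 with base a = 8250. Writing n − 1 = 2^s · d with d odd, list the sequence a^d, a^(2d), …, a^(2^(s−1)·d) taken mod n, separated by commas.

9719, 6668, 566, 1131, 2261

n − 1 = 12768 = 2^5 · 399, so s = 5 and d = 399.
x_0 = 8250^399 mod 12769 = 9719.
x_1 = 9719^2 mod 12769 = 6668.
x_2 = 6668^2 mod 12769 = 566.
x_3 = 566^2 mod 12769 = 1131.
x_4 = 1131^2 mod 12769 = 2261.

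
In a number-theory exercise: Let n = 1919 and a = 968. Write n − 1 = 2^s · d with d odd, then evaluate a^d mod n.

n − 1 = 1918 = 2^1 · 959, so s = 1 and d = 959.
Repeated squaring mod 1919: 968^1 ≡ 968, 968^2 ≡ 552, 968^4 ≡ 1502, 968^8 ≡ 1179, 968^16 ≡ 685, 968^32 ≡ 989, 968^64 ≡ 1350, 968^128 ≡ 1369, 968^256 ≡ 1217, 968^512 ≡ 1540.
959 = 512 + 256 + 128 + 32 + 16 + 8 + 4 + 2 + 1, so 968^959 ≡ 1540·1217·1369·989·685·1179·1502·552·968 ≡ 1139 (mod 1919).

1139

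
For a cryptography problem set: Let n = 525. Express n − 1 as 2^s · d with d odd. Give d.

131

Halving: 524 → 262 → 131; 131 is odd.
So 524 = 2^2 · 131.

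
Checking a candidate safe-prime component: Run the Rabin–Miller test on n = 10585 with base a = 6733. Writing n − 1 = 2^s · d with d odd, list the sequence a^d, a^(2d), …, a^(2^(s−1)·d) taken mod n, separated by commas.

n − 1 = 10584 = 2^3 · 1323, so s = 3 and d = 1323.
x_0 = 6733^1323 mod 10585 = 5132.
x_1 = 5132^2 mod 10585 = 1944.
x_2 = 1944^2 mod 10585 = 291.

5132, 1944, 291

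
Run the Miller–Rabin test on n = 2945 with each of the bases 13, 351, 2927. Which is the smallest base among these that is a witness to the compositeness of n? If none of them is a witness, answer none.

n − 1 = 2944 = 2^7 · 23, so s = 7 and d = 23.
Base 13: x_0 = 13^23 mod 2945 = 1667. x_0 is neither 1 nor 2944, so continue squaring. x_1 = 1667^2 mod 2945 = 1754. x_2 = 1754^2 mod 2945 = 1936. x_3 = 1936^2 mod 2945 = 2056. x_4 = 2056^2 mod 2945 = 1061. x_5 = 1061^2 mod 2945 = 731. x_6 = 731^2 mod 2945 = 1316. Reached i = s−1 = 6 without hitting −1: 13 is a Miller–Rabin witness and 2945 is composite.
Base 351: x_0 = 351^23 mod 2945 = 2866. x_0 is neither 1 nor 2944, so continue squaring. x_1 = 2866^2 mod 2945 = 351. x_2 = 351^2 mod 2945 = 2456. x_3 = 2456^2 mod 2945 = 576. x_4 = 576^2 mod 2945 = 1936. x_5 = 1936^2 mod 2945 = 2056. x_6 = 2056^2 mod 2945 = 1061. Reached i = s−1 = 6 without hitting −1: 351 is a Miller–Rabin witness and 2945 is composite.
Base 2927: x_0 = 2927^23 mod 2945 = 1388. x_0 is neither 1 nor 2944, so continue squaring. x_1 = 1388^2 mod 2945 = 514. x_2 = 514^2 mod 2945 = 2091. x_3 = 2091^2 mod 2945 = 1901. x_4 = 1901^2 mod 2945 = 286. x_5 = 286^2 mod 2945 = 2281. x_6 = 2281^2 mod 2945 = 2091. Reached i = s−1 = 6 without hitting −1: 2927 is a Miller–Rabin witness and 2945 is composite.
The smallest witness among the given bases is 13.

13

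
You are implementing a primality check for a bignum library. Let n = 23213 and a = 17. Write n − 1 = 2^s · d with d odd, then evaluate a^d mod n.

19291

n − 1 = 23212 = 2^2 · 5803, so s = 2 and d = 5803.
17^5803 mod 23213 = 19291.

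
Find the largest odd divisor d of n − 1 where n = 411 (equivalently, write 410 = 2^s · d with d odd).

Halving: 410 → 205; 205 is odd.
So 410 = 2^1 · 205.

205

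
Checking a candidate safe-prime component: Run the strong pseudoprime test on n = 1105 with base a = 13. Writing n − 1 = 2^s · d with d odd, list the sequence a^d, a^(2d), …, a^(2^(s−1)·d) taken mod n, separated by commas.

n − 1 = 1104 = 2^4 · 69, so s = 4 and d = 69.
x_0 = 13^69 mod 1105 = 13.
x_1 = 13^2 mod 1105 = 169.
x_2 = 169^2 mod 1105 = 936.
x_3 = 936^2 mod 1105 = 936.

13, 169, 936, 936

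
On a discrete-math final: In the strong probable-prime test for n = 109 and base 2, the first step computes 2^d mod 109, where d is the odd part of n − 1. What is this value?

n − 1 = 108 = 2^2 · 27, so s = 2 and d = 27.
Repeated squaring mod 109: 2^1 ≡ 2, 2^2 ≡ 4, 2^4 ≡ 16, 2^8 ≡ 38, 2^16 ≡ 27.
27 = 16 + 8 + 2 + 1, so 2^27 ≡ 27·38·4·2 ≡ 33 (mod 109).

33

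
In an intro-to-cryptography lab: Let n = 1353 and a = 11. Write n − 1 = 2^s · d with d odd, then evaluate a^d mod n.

176

n − 1 = 1352 = 2^3 · 169, so s = 3 and d = 169.
11^169 mod 1353 = 176.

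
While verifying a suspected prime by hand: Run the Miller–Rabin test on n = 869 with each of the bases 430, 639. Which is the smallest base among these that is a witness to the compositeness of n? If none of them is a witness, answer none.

n − 1 = 868 = 2^2 · 217, so s = 2 and d = 217.
Base 430: x_0 = 430^217 mod 869 = 540. x_0 is neither 1 nor 868, so continue squaring. x_1 = 540^2 mod 869 = 485. Reached i = s−1 = 1 without hitting −1: 430 is a Miller–Rabin witness and 869 is composite.
Base 639: x_0 = 639^217 mod 869 = 276. x_0 is neither 1 nor 868, so continue squaring. x_1 = 276^2 mod 869 = 573. Reached i = s−1 = 1 without hitting −1: 639 is a Miller–Rabin witness and 869 is composite.
The smallest witness among the given bases is 430.

430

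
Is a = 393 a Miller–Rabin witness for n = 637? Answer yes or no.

n − 1 = 636 = 2^2 · 159, so s = 2 and d = 159.
By repeated squaring, 393^159 ≡ 1 (mod 637).
x_0 = 393^159 mod 637 = 1.
x_0 = 1, so 393 is not a witness.

no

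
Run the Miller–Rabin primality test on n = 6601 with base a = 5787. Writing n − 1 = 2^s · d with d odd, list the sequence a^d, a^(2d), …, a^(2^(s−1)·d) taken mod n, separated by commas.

n − 1 = 6600 = 2^3 · 825, so s = 3 and d = 825.
x_0 = 5787^825 mod 6601 = 5795.
x_1 = 5795^2 mod 6601 = 2738.
x_2 = 2738^2 mod 6601 = 4509.

5795, 2738, 4509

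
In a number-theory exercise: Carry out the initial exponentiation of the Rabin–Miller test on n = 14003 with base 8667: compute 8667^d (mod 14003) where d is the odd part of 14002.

8183

n − 1 = 14002 = 2^1 · 7001, so s = 1 and d = 7001.
8667^7001 mod 14003 = 8183.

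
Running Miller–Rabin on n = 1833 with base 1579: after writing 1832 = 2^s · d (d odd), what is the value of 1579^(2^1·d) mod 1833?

n − 1 = 1832 = 2^3 · 229, so s = 3 and d = 229.
x_0 = 1579^229 mod 1833 = 136.
x_1 = 136^2 mod 1833 = 166.

166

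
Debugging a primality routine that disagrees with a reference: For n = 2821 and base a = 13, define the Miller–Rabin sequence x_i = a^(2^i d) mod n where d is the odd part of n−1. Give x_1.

2171

n − 1 = 2820 = 2^2 · 705, so s = 2 and d = 705.
x_0 = 13^705 mod 2821 = 650.
x_1 = 650^2 mod 2821 = 2171.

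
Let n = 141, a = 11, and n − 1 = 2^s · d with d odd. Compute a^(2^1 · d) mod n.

130

n − 1 = 140 = 2^2 · 35, so s = 2 and d = 35.
Repeated squaring mod 141: 11^1 ≡ 11, 11^2 ≡ 121, 11^4 ≡ 118, 11^8 ≡ 106, 11^16 ≡ 97, 11^32 ≡ 103.
35 = 32 + 2 + 1, so 11^35 ≡ 103·121·11 ≡ 41 (mod 141).
x_0 = 41.
x_1 = 41^2 mod 141 = 130.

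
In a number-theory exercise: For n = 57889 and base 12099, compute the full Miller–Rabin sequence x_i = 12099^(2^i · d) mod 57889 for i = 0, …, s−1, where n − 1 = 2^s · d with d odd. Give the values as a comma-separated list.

n − 1 = 57888 = 2^5 · 1809, so s = 5 and d = 1809.
x_0 = 12099^1809 mod 57889 = 37038.
x_1 = 37038^2 mod 57889 = 17811.
x_2 = 17811^2 mod 57889 = 1.
x_3 = 1^2 mod 57889 = 1.
x_4 = 1^2 mod 57889 = 1.

37038, 17811, 1, 1, 1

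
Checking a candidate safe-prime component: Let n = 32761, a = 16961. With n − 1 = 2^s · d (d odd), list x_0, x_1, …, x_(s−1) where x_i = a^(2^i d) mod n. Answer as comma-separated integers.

4687, 18099, 29323

n − 1 = 32760 = 2^3 · 4095, so s = 3 and d = 4095.
x_0 = 16961^4095 mod 32761 = 4687.
x_1 = 4687^2 mod 32761 = 18099.
x_2 = 18099^2 mod 32761 = 29323.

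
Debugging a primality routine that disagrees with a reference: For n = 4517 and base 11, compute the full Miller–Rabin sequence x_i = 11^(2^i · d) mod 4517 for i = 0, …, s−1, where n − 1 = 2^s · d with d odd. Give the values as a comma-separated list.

n − 1 = 4516 = 2^2 · 1129, so s = 2 and d = 1129.
x_0 = 11^1129 mod 4517 = 3043.
x_1 = 3043^2 mod 4517 = 4516.

3043, 4516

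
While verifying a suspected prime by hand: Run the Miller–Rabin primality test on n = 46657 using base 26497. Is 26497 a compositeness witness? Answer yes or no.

yes

n − 1 = 46656 = 2^6 · 729, so s = 6 and d = 729.
x_0 = 26497^729 mod 46657 = 32085.
x_0 is neither 1 nor 46656, so continue squaring.
x_1 = 32085^2 mod 46657 = 7177.
x_2 = 7177^2 mod 46657 = 1.
x_2 = 1 but x_1 ≠ ±1, a nontrivial square root of 1 — 26497 is a witness and 46657 is composite.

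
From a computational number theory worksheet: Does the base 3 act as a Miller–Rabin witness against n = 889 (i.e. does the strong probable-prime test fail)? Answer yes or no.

n − 1 = 888 = 2^3 · 111, so s = 3 and d = 111.
Repeated squaring mod 889: 3^1 ≡ 3, 3^2 ≡ 9, 3^4 ≡ 81, 3^8 ≡ 338, 3^16 ≡ 452, 3^32 ≡ 723, 3^64 ≡ 886.
111 = 64 + 32 + 8 + 4 + 2 + 1, so 3^111 ≡ 886·723·338·81·9·3 ≡ 356 (mod 889).
x_0 = 3^111 mod 889 = 356.
x_0 is neither 1 nor 888, so continue squaring.
x_1 = 356^2 mod 889 = 498.
x_2 = 498^2 mod 889 = 862.
Reached i = s−1 = 2 without hitting −1: 3 is a Miller–Rabin witness and 889 is composite.

yes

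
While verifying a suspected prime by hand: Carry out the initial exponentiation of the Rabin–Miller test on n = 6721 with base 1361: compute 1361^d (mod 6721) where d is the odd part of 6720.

6566

n − 1 = 6720 = 2^6 · 105, so s = 6 and d = 105.
1361^105 mod 6721 = 6566.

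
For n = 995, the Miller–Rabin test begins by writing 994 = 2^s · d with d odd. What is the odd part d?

Halving: 994 → 497; 497 is odd.
So 994 = 2^1 · 497.

497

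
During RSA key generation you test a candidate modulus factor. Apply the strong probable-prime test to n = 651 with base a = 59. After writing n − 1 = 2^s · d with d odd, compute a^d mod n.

n − 1 = 650 = 2^1 · 325, so s = 1 and d = 325.
By repeated squaring, 59^325 ≡ 521 (mod 651).

521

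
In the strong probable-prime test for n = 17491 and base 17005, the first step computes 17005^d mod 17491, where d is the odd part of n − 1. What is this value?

n − 1 = 17490 = 2^1 · 8745, so s = 1 and d = 8745.
17005^8745 mod 17491 = 17490.

17490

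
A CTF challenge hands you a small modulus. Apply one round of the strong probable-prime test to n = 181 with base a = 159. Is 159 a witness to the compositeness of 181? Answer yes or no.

n − 1 = 180 = 2^2 · 45, so s = 2 and d = 45.
x_0 = 159^45 mod 181 = 162.
x_0 is neither 1 nor 180, so continue squaring.
x_1 = 162^2 mod 181 = 180.
x_1 ≡ −1, so 159 is not a witness.

no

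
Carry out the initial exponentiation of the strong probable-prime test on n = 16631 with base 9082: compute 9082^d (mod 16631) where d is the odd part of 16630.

16630

n − 1 = 16630 = 2^1 · 8315, so s = 1 and d = 8315.
By repeated squaring, 9082^8315 ≡ 16630 (mod 16631).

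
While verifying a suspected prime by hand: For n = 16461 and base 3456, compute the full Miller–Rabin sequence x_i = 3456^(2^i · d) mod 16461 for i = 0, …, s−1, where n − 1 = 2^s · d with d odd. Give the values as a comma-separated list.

14166, 15966

n − 1 = 16460 = 2^2 · 4115, so s = 2 and d = 4115.
x_0 = 3456^4115 mod 16461 = 14166.
x_1 = 14166^2 mod 16461 = 15966.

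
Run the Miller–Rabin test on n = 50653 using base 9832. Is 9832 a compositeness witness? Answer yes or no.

yes

n − 1 = 50652 = 2^2 · 12663, so s = 2 and d = 12663.
x_0 = 9832^12663 mod 50653 = 31597.
x_0 is neither 1 nor 50652, so continue squaring.
x_1 = 31597^2 mod 50653 = 50432.
Reached i = s−1 = 1 without hitting −1: 9832 is a Miller–Rabin witness and 50653 is composite.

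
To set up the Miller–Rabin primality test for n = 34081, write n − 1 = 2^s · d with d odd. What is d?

1065

Halving: 34080 → 17040 → 8520 → 4260 → 2130 → 1065; 1065 is odd.
So 34080 = 2^5 · 1065.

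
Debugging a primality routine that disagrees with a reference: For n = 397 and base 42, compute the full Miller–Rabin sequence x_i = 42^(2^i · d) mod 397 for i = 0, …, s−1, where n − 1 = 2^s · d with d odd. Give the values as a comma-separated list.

n − 1 = 396 = 2^2 · 99, so s = 2 and d = 99.
x_0 = 42^99 mod 397 = 396.
x_1 = 396^2 mod 397 = 1.

396, 1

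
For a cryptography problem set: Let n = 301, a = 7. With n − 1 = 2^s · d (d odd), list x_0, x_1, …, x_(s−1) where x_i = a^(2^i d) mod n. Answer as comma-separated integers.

42, 259

n − 1 = 300 = 2^2 · 75, so s = 2 and d = 75.
x_0 = 7^75 mod 301 = 42.
x_1 = 42^2 mod 301 = 259.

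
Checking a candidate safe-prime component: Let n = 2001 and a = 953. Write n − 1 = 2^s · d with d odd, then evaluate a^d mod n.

1109

n − 1 = 2000 = 2^4 · 125, so s = 4 and d = 125.
953^125 mod 2001 = 1109.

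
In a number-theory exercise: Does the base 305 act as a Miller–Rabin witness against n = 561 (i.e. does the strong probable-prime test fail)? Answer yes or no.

no

n − 1 = 560 = 2^4 · 35, so s = 4 and d = 35.
x_0 = 305^35 mod 561 = 560.
x_0 = 560 ≡ −1, so 305 is not a witness.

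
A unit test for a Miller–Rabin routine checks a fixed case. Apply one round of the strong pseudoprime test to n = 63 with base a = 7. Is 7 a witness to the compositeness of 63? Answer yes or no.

n − 1 = 62 = 2^1 · 31, so s = 1 and d = 31.
x_0 = 7^31 mod 63 = 7.
x_0 ∉ {1, 62} and s = 1, so 7 is a Miller–Rabin witness and 63 is composite.

yes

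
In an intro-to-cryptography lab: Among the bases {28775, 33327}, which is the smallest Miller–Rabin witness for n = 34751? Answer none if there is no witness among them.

n − 1 = 34750 = 2^1 · 17375, so s = 1 and d = 17375.
Base 28775: x_0 = 28775^17375 mod 34751 = 377. x_0 ∉ {1, 34750} and s = 1, so 28775 is a Miller–Rabin witness and 34751 is composite.
Base 33327: x_0 = 33327^17375 mod 34751 = 20616. x_0 ∉ {1, 34750} and s = 1, so 33327 is a Miller–Rabin witness and 34751 is composite.
The smallest witness among the given bases is 28775.

28775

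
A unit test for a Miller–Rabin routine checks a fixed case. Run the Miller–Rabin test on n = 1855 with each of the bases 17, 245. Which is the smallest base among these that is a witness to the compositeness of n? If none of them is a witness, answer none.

n − 1 = 1854 = 2^1 · 927, so s = 1 and d = 927.
Base 17: x_0 = 17^927 mod 1855 = 643. x_0 ∉ {1, 1854} and s = 1, so 17 is a Miller–Rabin witness and 1855 is composite.
Base 245: x_0 = 245^927 mod 1855 = 1645. x_0 ∉ {1, 1854} and s = 1, so 245 is a Miller–Rabin witness and 1855 is composite.
The smallest witness among the given bases is 17.

17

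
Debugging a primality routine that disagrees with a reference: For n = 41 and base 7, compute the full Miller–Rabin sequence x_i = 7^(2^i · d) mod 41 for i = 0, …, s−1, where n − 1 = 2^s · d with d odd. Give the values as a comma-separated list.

n − 1 = 40 = 2^3 · 5, so s = 3 and d = 5.
x_0 = 7^5 mod 41 = 38.
x_1 = 38^2 mod 41 = 9.
x_2 = 9^2 mod 41 = 40.

38, 9, 40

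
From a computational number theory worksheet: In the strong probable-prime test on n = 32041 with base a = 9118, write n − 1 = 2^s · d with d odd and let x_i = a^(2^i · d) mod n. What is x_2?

19512

n − 1 = 32040 = 2^3 · 4005, so s = 3 and d = 4005.
x_0 = 9118^4005 mod 32041 = 12889.
x_1 = 12889^2 mod 32041 = 25777.
x_2 = 25777^2 mod 32041 = 19512.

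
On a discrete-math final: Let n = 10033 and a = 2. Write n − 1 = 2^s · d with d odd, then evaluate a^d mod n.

1667

n − 1 = 10032 = 2^4 · 627, so s = 4 and d = 627.
2^627 mod 10033 = 1667.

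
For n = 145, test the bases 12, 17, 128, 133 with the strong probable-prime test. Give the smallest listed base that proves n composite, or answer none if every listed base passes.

none

n − 1 = 144 = 2^4 · 9, so s = 4 and d = 9.
Base 12: x_0 = 12^9 mod 145 = 12. x_0 is neither 1 nor 144, so continue squaring. x_1 = 12^2 mod 145 = 144. x_1 ≡ −1, so 12 is not a witness.
Base 17: x_0 = 17^9 mod 145 = 17. x_0 is neither 1 nor 144, so continue squaring. x_1 = 17^2 mod 145 = 144. x_1 ≡ −1, so 17 is not a witness.
Base 128: x_0 = 128^9 mod 145 = 128. x_0 is neither 1 nor 144, so continue squaring. x_1 = 128^2 mod 145 = 144. x_1 ≡ −1, so 128 is not a witness.
Base 133: x_0 = 133^9 mod 145 = 133. x_0 is neither 1 nor 144, so continue squaring. x_1 = 133^2 mod 145 = 144. x_1 ≡ −1, so 133 is not a witness.
No listed base is a witness for 145.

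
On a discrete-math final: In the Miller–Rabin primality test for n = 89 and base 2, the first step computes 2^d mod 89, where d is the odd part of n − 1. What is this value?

n − 1 = 88 = 2^3 · 11, so s = 3 and d = 11.
2^11 mod 89 = 1.

1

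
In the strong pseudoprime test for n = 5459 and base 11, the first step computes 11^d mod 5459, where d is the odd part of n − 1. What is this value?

n − 1 = 5458 = 2^1 · 2729, so s = 1 and d = 2729.
11^2729 mod 5459 = 241.

241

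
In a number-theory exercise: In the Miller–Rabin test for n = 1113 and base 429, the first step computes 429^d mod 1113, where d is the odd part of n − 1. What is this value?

n − 1 = 1112 = 2^3 · 139, so s = 3 and d = 139.
Repeated squaring mod 1113: 429^1 ≡ 429, 429^2 ≡ 396, 429^4 ≡ 996, 429^8 ≡ 333, 429^16 ≡ 702, 429^32 ≡ 858, 429^64 ≡ 471, 429^128 ≡ 354.
139 = 128 + 8 + 2 + 1, so 429^139 ≡ 354·333·396·429 ≡ 1038 (mod 1113).

1038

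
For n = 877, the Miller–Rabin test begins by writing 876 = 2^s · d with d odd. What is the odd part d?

219

Halving: 876 → 438 → 219; 219 is odd.
So 876 = 2^2 · 219.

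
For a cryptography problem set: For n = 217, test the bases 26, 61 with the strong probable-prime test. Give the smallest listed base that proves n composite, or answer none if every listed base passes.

n − 1 = 216 = 2^3 · 27, so s = 3 and d = 27.
Base 26: x_0 = 26^27 mod 217 = 216. x_0 = 216 ≡ −1, so 26 is not a witness.
Base 61: x_0 = 61^27 mod 217 = 216. x_0 = 216 ≡ −1, so 61 is not a witness.
No listed base is a witness for 217.

none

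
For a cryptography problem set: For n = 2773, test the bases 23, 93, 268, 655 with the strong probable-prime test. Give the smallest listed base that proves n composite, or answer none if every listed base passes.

23

n − 1 = 2772 = 2^2 · 693, so s = 2 and d = 693.
Base 23: x_0 = 23^693 mod 2773 = 699. x_0 is neither 1 nor 2772, so continue squaring. x_1 = 699^2 mod 2773 = 553. Reached i = s−1 = 1 without hitting −1: 23 is a Miller–Rabin witness and 2773 is composite.
Base 93: x_0 = 93^693 mod 2773 = 1127. x_0 is neither 1 nor 2772, so continue squaring. x_1 = 1127^2 mod 2773 = 95. Reached i = s−1 = 1 without hitting −1: 93 is a Miller–Rabin witness and 2773 is composite.
Base 268: x_0 = 268^693 mod 2773 = 2614. x_0 is neither 1 nor 2772, so continue squaring. x_1 = 2614^2 mod 2773 = 324. Reached i = s−1 = 1 without hitting −1: 268 is a Miller–Rabin witness and 2773 is composite.
Base 655: x_0 = 655^693 mod 2773 = 2652. x_0 is neither 1 nor 2772, so continue squaring. x_1 = 2652^2 mod 2773 = 776. Reached i = s−1 = 1 without hitting −1: 655 is a Miller–Rabin witness and 2773 is composite.
The smallest witness among the given bases is 23.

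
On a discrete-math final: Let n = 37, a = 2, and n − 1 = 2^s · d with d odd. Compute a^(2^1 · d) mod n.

n − 1 = 36 = 2^2 · 9, so s = 2 and d = 9.
x_0 = 2^9 mod 37 = 31.
x_1 = 31^2 mod 37 = 36.

36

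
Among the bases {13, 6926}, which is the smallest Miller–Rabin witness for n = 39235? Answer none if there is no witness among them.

13

n − 1 = 39234 = 2^1 · 19617, so s = 1 and d = 19617.
Base 13: x_0 = 13^19617 mod 39235 = 26228. x_0 ∉ {1, 39234} and s = 1, so 13 is a Miller–Rabin witness and 39235 is composite.
Base 6926: x_0 = 6926^19617 mod 39235 = 38996. x_0 ∉ {1, 39234} and s = 1, so 6926 is a Miller–Rabin witness and 39235 is composite.
The smallest witness among the given bases is 13.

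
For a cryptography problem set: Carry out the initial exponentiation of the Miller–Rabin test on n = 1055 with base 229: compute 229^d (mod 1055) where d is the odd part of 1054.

309

n − 1 = 1054 = 2^1 · 527, so s = 1 and d = 527.
229^527 mod 1055 = 309.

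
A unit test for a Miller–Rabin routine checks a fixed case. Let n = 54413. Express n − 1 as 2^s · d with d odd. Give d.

Halving: 54412 → 27206 → 13603; 13603 is odd.
So 54412 = 2^2 · 13603.

13603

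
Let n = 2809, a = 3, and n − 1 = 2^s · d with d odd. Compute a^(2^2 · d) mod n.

2015

n − 1 = 2808 = 2^3 · 351, so s = 3 and d = 351.
x_0 = 3^351 mod 2809 = 2249.
x_1 = 2249^2 mod 2809 = 1801.
x_2 = 1801^2 mod 2809 = 2015.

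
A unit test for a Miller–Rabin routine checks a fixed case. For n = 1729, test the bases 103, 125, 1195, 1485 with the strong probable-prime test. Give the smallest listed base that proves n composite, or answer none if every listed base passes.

n − 1 = 1728 = 2^6 · 27, so s = 6 and d = 27.
Base 103: x_0 = 103^27 mod 1729 = 1728. x_0 = 1728 ≡ −1, so 103 is not a witness.
Base 125: x_0 = 125^27 mod 1729 = 1084. x_0 is neither 1 nor 1728, so continue squaring. x_1 = 1084^2 mod 1729 = 1065. x_2 = 1065^2 mod 1729 = 1. x_2 = 1 but x_1 ≠ ±1, a nontrivial square root of 1 — 125 is a witness and 1729 is composite.
Base 1195: x_0 = 1195^27 mod 1729 = 818. x_0 is neither 1 nor 1728, so continue squaring. x_1 = 818^2 mod 1729 = 1. x_1 = 1 but x_0 ≠ ±1, a nontrivial square root of 1 — 1195 is a witness and 1729 is composite.
Base 1485: x_0 = 1485^27 mod 1729 = 911. x_0 is neither 1 nor 1728, so continue squaring. x_1 = 911^2 mod 1729 = 1. x_1 = 1 but x_0 ≠ ±1, a nontrivial square root of 1 — 1485 is a witness and 1729 is composite.
The smallest witness among the given bases is 125.

125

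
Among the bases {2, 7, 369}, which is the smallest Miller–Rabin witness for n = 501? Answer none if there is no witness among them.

n − 1 = 500 = 2^2 · 125, so s = 2 and d = 125.
Base 2: x_0 = 2^125 mod 501 = 488. x_0 is neither 1 nor 500, so continue squaring. x_1 = 488^2 mod 501 = 169. Reached i = s−1 = 1 without hitting −1: 2 is a Miller–Rabin witness and 501 is composite.
Base 7: x_0 = 7^125 mod 501 = 406. x_0 is neither 1 nor 500, so continue squaring. x_1 = 406^2 mod 501 = 7. Reached i = s−1 = 1 without hitting −1: 7 is a Miller–Rabin witness and 501 is composite.
Base 369: x_0 = 369^125 mod 501 = 408. x_0 is neither 1 nor 500, so continue squaring. x_1 = 408^2 mod 501 = 132. Reached i = s−1 = 1 without hitting −1: 369 is a Miller–Rabin witness and 501 is composite.
The smallest witness among the given bases is 2.

2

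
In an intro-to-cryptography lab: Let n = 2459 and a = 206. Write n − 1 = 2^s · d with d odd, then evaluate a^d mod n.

2458

n − 1 = 2458 = 2^1 · 1229, so s = 1 and d = 1229.
Repeated squaring mod 2459: 206^1 ≡ 206, 206^2 ≡ 633, 206^4 ≡ 2331, 206^8 ≡ 1630, 206^16 ≡ 1180, 206^32 ≡ 606, 206^64 ≡ 845, 206^128 ≡ 915, 206^256 ≡ 1165, 206^512 ≡ 2316, 206^1024 ≡ 777.
1229 = 1024 + 128 + 64 + 8 + 4 + 1, so 206^1229 ≡ 777·915·845·1630·2331·206 ≡ 2458 (mod 2459).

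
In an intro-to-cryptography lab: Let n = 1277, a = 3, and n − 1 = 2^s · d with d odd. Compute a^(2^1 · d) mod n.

n − 1 = 1276 = 2^2 · 319, so s = 2 and d = 319.
x_0 = 3^319 mod 1277 = 113.
x_1 = 113^2 mod 1277 = 1276.

1276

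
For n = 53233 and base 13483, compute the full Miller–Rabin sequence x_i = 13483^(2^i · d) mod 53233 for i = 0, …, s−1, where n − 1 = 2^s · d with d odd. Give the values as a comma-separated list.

25293, 34888, 53232, 1

n − 1 = 53232 = 2^4 · 3327, so s = 4 and d = 3327.
x_0 = 13483^3327 mod 53233 = 25293.
x_1 = 25293^2 mod 53233 = 34888.
x_2 = 34888^2 mod 53233 = 53232.
x_3 = 53232^2 mod 53233 = 1.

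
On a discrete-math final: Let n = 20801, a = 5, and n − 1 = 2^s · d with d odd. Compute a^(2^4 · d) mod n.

9956

n − 1 = 20800 = 2^6 · 325, so s = 6 and d = 325.
x_0 = 5^325 mod 20801 = 17799.
x_1 = 17799^2 mod 20801 = 5171.
x_2 = 5171^2 mod 20801 = 9956.
x_3 = 9956^2 mod 20801 = 5171.
x_4 = 5171^2 mod 20801 = 9956.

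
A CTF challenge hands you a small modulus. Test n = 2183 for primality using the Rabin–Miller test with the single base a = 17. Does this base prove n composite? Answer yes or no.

yes

n − 1 = 2182 = 2^1 · 1091, so s = 1 and d = 1091.
Repeated squaring mod 2183: 17^1 ≡ 17, 17^2 ≡ 289, 17^4 ≡ 567, 17^8 ≡ 588, 17^16 ≡ 830, 17^32 ≡ 1255, 17^64 ≡ 1082, 17^128 ≡ 636, 17^256 ≡ 641, 17^512 ≡ 477, 17^1024 ≡ 497.
1091 = 1024 + 64 + 2 + 1, so 17^1091 ≡ 497·1082·289·17 ≡ 920 (mod 2183).
x_0 = 17^1091 mod 2183 = 920.
x_0 ∉ {1, 2182} and s = 1, so 17 is a Miller–Rabin witness and 2183 is composite.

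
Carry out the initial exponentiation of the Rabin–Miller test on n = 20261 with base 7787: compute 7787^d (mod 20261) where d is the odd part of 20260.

n − 1 = 20260 = 2^2 · 5065, so s = 2 and d = 5065.
By repeated squaring, 7787^5065 ≡ 14717 (mod 20261).

14717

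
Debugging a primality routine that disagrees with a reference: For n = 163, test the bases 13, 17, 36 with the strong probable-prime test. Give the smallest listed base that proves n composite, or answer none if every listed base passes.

n − 1 = 162 = 2^1 · 81, so s = 1 and d = 81.
Base 13: x_0 = 13^81 mod 163 = 162. x_0 = 162 ≡ −1, so 13 is not a witness.
Base 17: x_0 = 17^81 mod 163 = 162. x_0 = 162 ≡ −1, so 17 is not a witness.
Base 36: x_0 = 36^81 mod 163 = 1. x_0 = 1, so 36 is not a witness.
No listed base is a witness for 163.

none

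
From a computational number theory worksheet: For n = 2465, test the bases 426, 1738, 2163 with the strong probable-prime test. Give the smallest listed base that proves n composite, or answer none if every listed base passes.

none

n − 1 = 2464 = 2^5 · 77, so s = 5 and d = 77.
Base 426: x_0 = 426^77 mod 2465 = 1. x_0 = 1, so 426 is not a witness.
Base 1738: x_0 = 1738^77 mod 2465 = 1143. x_0 is neither 1 nor 2464, so continue squaring. x_1 = 1143^2 mod 2465 = 2464. x_1 ≡ −1, so 1738 is not a witness.
Base 2163: x_0 = 2163^77 mod 2465 = 2163. x_0 is neither 1 nor 2464, so continue squaring. x_1 = 2163^2 mod 2465 = 2464. x_1 ≡ −1, so 2163 is not a witness.
No listed base is a witness for 2465.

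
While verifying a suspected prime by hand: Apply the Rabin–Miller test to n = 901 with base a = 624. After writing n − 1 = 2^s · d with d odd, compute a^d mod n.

284

n − 1 = 900 = 2^2 · 225, so s = 2 and d = 225.
Repeated squaring mod 901: 624^1 ≡ 624, 624^2 ≡ 144, 624^4 ≡ 13, 624^8 ≡ 169, 624^16 ≡ 630, 624^32 ≡ 460, 624^64 ≡ 766, 624^128 ≡ 205.
225 = 128 + 64 + 32 + 1, so 624^225 ≡ 205·766·460·624 ≡ 284 (mod 901).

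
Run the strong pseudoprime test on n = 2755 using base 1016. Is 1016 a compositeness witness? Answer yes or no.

n − 1 = 2754 = 2^1 · 1377, so s = 1 and d = 1377.
Repeated squaring mod 2755: 1016^1 ≡ 1016, 1016^2 ≡ 1886, 1016^4 ≡ 291, 1016^8 ≡ 2031, 1016^16 ≡ 726, 1016^32 ≡ 871, 1016^64 ≡ 1016, 1016^128 ≡ 1886, 1016^256 ≡ 291, 1016^512 ≡ 2031, 1016^1024 ≡ 726.
1377 = 1024 + 256 + 64 + 32 + 1, so 1016^1377 ≡ 726·291·1016·871·1016 ≡ 1 (mod 2755).
x_0 = 1016^1377 mod 2755 = 1.
x_0 = 1, so 1016 is not a witness.

no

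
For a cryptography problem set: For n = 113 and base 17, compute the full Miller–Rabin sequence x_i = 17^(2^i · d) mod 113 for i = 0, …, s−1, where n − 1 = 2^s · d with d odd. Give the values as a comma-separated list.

n − 1 = 112 = 2^4 · 7, so s = 4 and d = 7.
x_0 = 17^7 mod 113 = 78.
x_1 = 78^2 mod 113 = 95.
x_2 = 95^2 mod 113 = 98.
x_3 = 98^2 mod 113 = 112.

78, 95, 98, 112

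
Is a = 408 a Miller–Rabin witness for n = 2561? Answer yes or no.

n − 1 = 2560 = 2^9 · 5, so s = 9 and d = 5.
Repeated squaring mod 2561: 408^1 ≡ 408, 408^2 ≡ 2560, 408^4 ≡ 1.
5 = 4 + 1, so 408^5 ≡ 1·408 ≡ 408 (mod 2561).
x_0 = 408^5 mod 2561 = 408.
x_0 is neither 1 nor 2560, so continue squaring.
x_1 = 408^2 mod 2561 = 2560.
x_1 ≡ −1, so 408 is not a witness.

no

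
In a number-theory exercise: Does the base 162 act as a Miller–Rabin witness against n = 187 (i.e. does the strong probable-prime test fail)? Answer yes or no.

n − 1 = 186 = 2^1 · 93, so s = 1 and d = 93.
Repeated squaring mod 187: 162^1 ≡ 162, 162^2 ≡ 64, 162^4 ≡ 169, 162^8 ≡ 137, 162^16 ≡ 69, 162^32 ≡ 86, 162^64 ≡ 103.
93 = 64 + 16 + 8 + 4 + 1, so 162^93 ≡ 103·69·137·169·162 ≡ 127 (mod 187).
x_0 = 162^93 mod 187 = 127.
x_0 ∉ {1, 186} and s = 1, so 162 is a Miller–Rabin witness and 187 is composite.

yes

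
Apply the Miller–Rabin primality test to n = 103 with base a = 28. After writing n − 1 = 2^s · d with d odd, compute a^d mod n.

1

n − 1 = 102 = 2^1 · 51, so s = 1 and d = 51.
By repeated squaring, 28^51 ≡ 1 (mod 103).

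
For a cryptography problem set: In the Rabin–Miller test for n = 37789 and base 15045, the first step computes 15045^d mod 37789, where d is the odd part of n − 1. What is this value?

n − 1 = 37788 = 2^2 · 9447, so s = 2 and d = 9447.
15045^9447 mod 37789 = 593.

593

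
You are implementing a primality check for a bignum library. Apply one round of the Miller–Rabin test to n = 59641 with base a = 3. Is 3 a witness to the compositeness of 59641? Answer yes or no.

n − 1 = 59640 = 2^3 · 7455, so s = 3 and d = 7455.
Repeated squaring mod 59641: 3^1 ≡ 3, 3^2 ≡ 9, 3^4 ≡ 81, 3^8 ≡ 6561, 3^16 ≡ 45560, 3^32 ≡ 27877, 3^64 ≡ 4899, 3^128 ≡ 24519, 3^256 ≡ 81, 3^512 ≡ 6561, 3^1024 ≡ 45560, 3^2048 ≡ 27877, 3^4096 ≡ 4899.
7455 = 4096 + 2048 + 1024 + 256 + 16 + 8 + 4 + 2 + 1, so 3^7455 ≡ 4899·27877·45560·81·45560·6561·81·9·3 ≡ 23606 (mod 59641).
x_0 = 3^7455 mod 59641 = 23606.
x_0 is neither 1 nor 59640, so continue squaring.
x_1 = 23606^2 mod 59641 = 17373.
x_2 = 17373^2 mod 59641 = 37669.
Reached i = s−1 = 2 without hitting −1: 3 is a Miller–Rabin witness and 59641 is composite.

yes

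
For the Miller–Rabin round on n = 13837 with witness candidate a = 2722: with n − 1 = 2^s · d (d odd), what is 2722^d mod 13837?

n − 1 = 13836 = 2^2 · 3459, so s = 2 and d = 3459.
2722^3459 mod 13837 = 7184.

7184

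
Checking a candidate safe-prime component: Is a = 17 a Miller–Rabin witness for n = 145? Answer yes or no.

n − 1 = 144 = 2^4 · 9, so s = 4 and d = 9.
By repeated squaring, 17^9 ≡ 17 (mod 145).
x_0 = 17^9 mod 145 = 17.
x_0 is neither 1 nor 144, so continue squaring.
x_1 = 17^2 mod 145 = 144.
x_1 ≡ −1, so 17 is not a witness.

no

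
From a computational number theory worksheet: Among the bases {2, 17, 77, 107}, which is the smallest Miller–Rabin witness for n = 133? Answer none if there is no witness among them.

2

n − 1 = 132 = 2^2 · 33, so s = 2 and d = 33.
Base 2: x_0 = 2^33 mod 133 = 50. x_0 is neither 1 nor 132, so continue squaring. x_1 = 50^2 mod 133 = 106. Reached i = s−1 = 1 without hitting −1: 2 is a Miller–Rabin witness and 133 is composite.
Base 17: x_0 = 17^33 mod 133 = 83. x_0 is neither 1 nor 132, so continue squaring. x_1 = 83^2 mod 133 = 106. Reached i = s−1 = 1 without hitting −1: 17 is a Miller–Rabin witness and 133 is composite.
Base 77: x_0 = 77^33 mod 133 = 77. x_0 is neither 1 nor 132, so continue squaring. x_1 = 77^2 mod 133 = 77. Reached i = s−1 = 1 without hitting −1: 77 is a Miller–Rabin witness and 133 is composite.
Base 107: x_0 = 107^33 mod 133 = 113. x_0 is neither 1 nor 132, so continue squaring. x_1 = 113^2 mod 133 = 1. x_1 = 1 but x_0 ≠ ±1, a nontrivial square root of 1 — 107 is a witness and 133 is composite.
The smallest witness among the given bases is 2.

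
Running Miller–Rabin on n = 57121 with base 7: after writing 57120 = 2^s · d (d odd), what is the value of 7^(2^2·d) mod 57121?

n − 1 = 57120 = 2^5 · 1785, so s = 5 and d = 1785.
x_0 = 7^1785 mod 57121 = 21270.
x_1 = 21270^2 mod 57121 = 14580.
x_2 = 14580^2 mod 57121 = 29159.

29159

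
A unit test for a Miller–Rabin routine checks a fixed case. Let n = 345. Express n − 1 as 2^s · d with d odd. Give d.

43

Halving: 344 → 172 → 86 → 43; 43 is odd.
So 344 = 2^3 · 43.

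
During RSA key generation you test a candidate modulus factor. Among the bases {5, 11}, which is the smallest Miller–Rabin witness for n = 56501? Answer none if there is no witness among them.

none

n − 1 = 56500 = 2^2 · 14125, so s = 2 and d = 14125.
Base 5: x_0 = 5^14125 mod 56501 = 1. x_0 = 1, so 5 is not a witness.
Base 11: x_0 = 11^14125 mod 56501 = 1. x_0 = 1, so 11 is not a witness.
No listed base is a witness for 56501.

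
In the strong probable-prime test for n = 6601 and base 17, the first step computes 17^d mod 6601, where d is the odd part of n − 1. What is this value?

5795

n − 1 = 6600 = 2^3 · 825, so s = 3 and d = 825.
17^825 mod 6601 = 5795.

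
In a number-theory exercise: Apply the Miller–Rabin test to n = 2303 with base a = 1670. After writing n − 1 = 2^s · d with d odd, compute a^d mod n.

401

n − 1 = 2302 = 2^1 · 1151, so s = 1 and d = 1151.
Repeated squaring mod 2303: 1670^1 ≡ 1670, 1670^2 ≡ 2270, 1670^4 ≡ 1089, 1670^8 ≡ 2179, 1670^16 ≡ 1558, 1670^32 ≡ 2, 1670^64 ≡ 4, 1670^128 ≡ 16, 1670^256 ≡ 256, 1670^512 ≡ 1052, 1670^1024 ≡ 1264.
1151 = 1024 + 64 + 32 + 16 + 8 + 4 + 2 + 1, so 1670^1151 ≡ 1264·4·2·1558·2179·1089·2270·1670 ≡ 401 (mod 2303).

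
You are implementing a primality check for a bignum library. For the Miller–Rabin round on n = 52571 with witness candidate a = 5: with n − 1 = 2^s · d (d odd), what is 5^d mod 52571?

n − 1 = 52570 = 2^1 · 26285, so s = 1 and d = 26285.
By repeated squaring, 5^26285 ≡ 1 (mod 52571).

1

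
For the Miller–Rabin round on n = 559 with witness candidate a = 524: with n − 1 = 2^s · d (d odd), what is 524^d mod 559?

285

n − 1 = 558 = 2^1 · 279, so s = 1 and d = 279.
Repeated squaring mod 559: 524^1 ≡ 524, 524^2 ≡ 107, 524^4 ≡ 269, 524^8 ≡ 250, 524^16 ≡ 451, 524^32 ≡ 484, 524^64 ≡ 35, 524^128 ≡ 107, 524^256 ≡ 269.
279 = 256 + 16 + 4 + 2 + 1, so 524^279 ≡ 269·451·269·107·524 ≡ 285 (mod 559).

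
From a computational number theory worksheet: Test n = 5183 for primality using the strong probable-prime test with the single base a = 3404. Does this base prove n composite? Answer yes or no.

n − 1 = 5182 = 2^1 · 2591, so s = 1 and d = 2591.
x_0 = 3404^2591 mod 5183 = 1487.
x_0 ∉ {1, 5182} and s = 1, so 3404 is a Miller–Rabin witness and 5183 is composite.

yes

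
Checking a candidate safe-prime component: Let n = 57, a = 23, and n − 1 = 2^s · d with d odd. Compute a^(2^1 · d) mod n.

n − 1 = 56 = 2^3 · 7, so s = 3 and d = 7.
Repeated squaring mod 57: 23^1 ≡ 23, 23^2 ≡ 16, 23^4 ≡ 28.
7 = 4 + 2 + 1, so 23^7 ≡ 28·16·23 ≡ 44 (mod 57).
x_0 = 44.
x_1 = 44^2 mod 57 = 55.

55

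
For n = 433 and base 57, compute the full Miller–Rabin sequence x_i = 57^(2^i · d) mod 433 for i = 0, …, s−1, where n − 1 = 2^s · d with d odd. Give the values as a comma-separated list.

195, 354, 179, 432

n − 1 = 432 = 2^4 · 27, so s = 4 and d = 27.
x_0 = 57^27 mod 433 = 195.
x_1 = 195^2 mod 433 = 354.
x_2 = 354^2 mod 433 = 179.
x_3 = 179^2 mod 433 = 432.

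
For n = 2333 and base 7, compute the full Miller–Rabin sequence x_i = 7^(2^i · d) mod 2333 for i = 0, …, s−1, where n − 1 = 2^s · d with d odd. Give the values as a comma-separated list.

1, 1

n − 1 = 2332 = 2^2 · 583, so s = 2 and d = 583.
x_0 = 7^583 mod 2333 = 1.
x_1 = 1^2 mod 2333 = 1.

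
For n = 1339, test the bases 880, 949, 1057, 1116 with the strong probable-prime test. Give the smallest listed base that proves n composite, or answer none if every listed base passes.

949

n − 1 = 1338 = 2^1 · 669, so s = 1 and d = 669.
Base 880: x_0 = 880^669 mod 1339 = 1. x_0 = 1, so 880 is not a witness.
Base 949: x_0 = 949^669 mod 1339 = 1157. x_0 ∉ {1, 1338} and s = 1, so 949 is a Miller–Rabin witness and 1339 is composite.
Base 1057: x_0 = 1057^669 mod 1339 = 415. x_0 ∉ {1, 1338} and s = 1, so 1057 is a Miller–Rabin witness and 1339 is composite.
Base 1116: x_0 = 1116^669 mod 1339 = 996. x_0 ∉ {1, 1338} and s = 1, so 1116 is a Miller–Rabin witness and 1339 is composite.
The smallest witness among the given bases is 949.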